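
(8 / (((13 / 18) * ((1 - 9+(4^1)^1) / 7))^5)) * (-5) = 4962182715 / 1485172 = 3341.15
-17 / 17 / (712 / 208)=-26 / 89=-0.29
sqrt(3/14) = sqrt(42)/14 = 0.46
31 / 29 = 1.07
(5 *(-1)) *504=-2520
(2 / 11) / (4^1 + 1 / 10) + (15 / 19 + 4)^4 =30929913831 / 58774771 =526.24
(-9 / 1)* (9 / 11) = -81 / 11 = -7.36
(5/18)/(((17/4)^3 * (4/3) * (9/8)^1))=320/132651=0.00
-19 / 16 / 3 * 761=-14459 / 48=-301.23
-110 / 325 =-22 / 65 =-0.34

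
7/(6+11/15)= 105/101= 1.04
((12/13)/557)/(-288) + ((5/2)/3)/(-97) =-0.01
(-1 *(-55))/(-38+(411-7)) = 55/366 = 0.15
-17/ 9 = -1.89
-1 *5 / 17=-5 / 17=-0.29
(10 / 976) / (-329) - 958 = -958.00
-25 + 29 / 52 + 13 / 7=-8221 / 364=-22.59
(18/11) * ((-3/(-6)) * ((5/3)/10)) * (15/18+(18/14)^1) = 89/308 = 0.29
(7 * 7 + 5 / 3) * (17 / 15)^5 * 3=215818264 / 759375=284.21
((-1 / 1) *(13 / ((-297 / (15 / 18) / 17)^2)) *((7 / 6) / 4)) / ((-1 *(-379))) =-657475 / 28884566304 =-0.00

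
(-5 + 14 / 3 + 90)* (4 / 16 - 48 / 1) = -51379 / 12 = -4281.58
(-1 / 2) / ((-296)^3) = 1 / 51868672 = 0.00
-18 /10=-9 /5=-1.80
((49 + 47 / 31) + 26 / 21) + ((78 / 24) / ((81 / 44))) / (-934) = 849613825 / 16416918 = 51.75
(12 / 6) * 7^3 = 686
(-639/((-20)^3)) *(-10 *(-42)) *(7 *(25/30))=31311/160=195.69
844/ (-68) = -12.41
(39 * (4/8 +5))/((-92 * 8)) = -429/1472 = -0.29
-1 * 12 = -12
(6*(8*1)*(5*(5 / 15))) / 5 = 16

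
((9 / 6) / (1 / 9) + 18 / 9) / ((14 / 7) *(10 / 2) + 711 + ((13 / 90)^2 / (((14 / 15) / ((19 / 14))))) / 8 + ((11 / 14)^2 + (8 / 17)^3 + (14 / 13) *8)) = 119746710720 / 5642316192137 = 0.02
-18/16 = -9/8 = -1.12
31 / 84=0.37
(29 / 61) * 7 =203 / 61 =3.33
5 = 5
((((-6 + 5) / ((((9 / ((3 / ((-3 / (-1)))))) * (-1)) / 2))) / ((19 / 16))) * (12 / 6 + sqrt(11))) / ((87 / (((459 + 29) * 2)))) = 62464 / 14877 + 31232 * sqrt(11) / 14877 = 11.16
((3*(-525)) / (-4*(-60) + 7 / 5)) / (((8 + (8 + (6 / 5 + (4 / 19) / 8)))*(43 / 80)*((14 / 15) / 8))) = -342000000 / 56623991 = -6.04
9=9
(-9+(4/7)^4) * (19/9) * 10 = -4057070/21609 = -187.75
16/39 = 0.41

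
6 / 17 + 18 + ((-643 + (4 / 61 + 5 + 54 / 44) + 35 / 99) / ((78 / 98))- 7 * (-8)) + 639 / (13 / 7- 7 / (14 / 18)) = -81541377668 / 100096425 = -814.63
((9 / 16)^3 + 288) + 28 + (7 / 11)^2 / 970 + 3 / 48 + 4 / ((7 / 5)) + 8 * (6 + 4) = 671528873459 / 1682616320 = 399.10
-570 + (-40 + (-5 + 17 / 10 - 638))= -12513 / 10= -1251.30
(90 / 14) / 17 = 45 / 119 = 0.38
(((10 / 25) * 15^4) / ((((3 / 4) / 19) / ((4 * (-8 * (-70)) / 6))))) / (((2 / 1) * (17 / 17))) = 95760000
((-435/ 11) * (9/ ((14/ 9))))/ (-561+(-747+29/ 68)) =239598/ 1369291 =0.17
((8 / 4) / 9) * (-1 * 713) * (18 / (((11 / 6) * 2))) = -8556 / 11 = -777.82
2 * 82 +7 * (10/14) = 169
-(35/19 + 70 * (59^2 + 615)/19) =-286755/19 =-15092.37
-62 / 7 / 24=-31 / 84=-0.37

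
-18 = -18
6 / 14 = 3 / 7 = 0.43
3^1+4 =7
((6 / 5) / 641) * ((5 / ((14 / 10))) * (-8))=-240 / 4487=-0.05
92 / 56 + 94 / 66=1417 / 462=3.07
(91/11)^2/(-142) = -8281/17182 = -0.48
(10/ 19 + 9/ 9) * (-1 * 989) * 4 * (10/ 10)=-114724/ 19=-6038.11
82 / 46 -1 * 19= -396 / 23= -17.22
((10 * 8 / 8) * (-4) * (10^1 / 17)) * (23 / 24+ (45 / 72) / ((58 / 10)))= -25.08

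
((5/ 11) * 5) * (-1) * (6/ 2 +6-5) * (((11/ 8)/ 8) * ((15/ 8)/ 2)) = -375/ 256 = -1.46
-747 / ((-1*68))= 747 / 68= 10.99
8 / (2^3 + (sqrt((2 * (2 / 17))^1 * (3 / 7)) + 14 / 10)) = 223720 / 262571 - 400 * sqrt(357) / 262571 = 0.82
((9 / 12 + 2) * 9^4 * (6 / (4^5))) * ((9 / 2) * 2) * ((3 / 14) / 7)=5845851 / 200704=29.13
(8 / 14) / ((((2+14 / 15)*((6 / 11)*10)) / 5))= 5 / 28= 0.18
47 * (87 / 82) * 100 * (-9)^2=16560450 / 41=403913.41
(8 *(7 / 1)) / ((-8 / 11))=-77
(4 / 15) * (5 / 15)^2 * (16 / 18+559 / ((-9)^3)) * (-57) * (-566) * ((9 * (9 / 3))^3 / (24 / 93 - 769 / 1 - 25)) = -59340572 / 20505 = -2893.96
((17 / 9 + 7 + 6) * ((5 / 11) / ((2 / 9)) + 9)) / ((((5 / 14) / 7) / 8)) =1418256 / 55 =25786.47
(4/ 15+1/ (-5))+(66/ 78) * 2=343/ 195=1.76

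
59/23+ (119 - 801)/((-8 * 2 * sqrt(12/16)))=59/23+ 341 * sqrt(3)/12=51.78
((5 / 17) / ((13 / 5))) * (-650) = -1250 / 17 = -73.53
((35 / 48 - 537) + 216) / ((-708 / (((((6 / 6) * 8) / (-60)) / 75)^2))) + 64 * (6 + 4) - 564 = 817209015373 / 10752750000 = 76.00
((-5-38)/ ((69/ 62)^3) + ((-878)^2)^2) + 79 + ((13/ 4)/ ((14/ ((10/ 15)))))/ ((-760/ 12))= 1038572857006209211903/ 1747667880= 594262141503.80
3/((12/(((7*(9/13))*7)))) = 441/52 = 8.48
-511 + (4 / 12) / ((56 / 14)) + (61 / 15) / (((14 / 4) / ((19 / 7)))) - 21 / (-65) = -19394351 / 38220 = -507.44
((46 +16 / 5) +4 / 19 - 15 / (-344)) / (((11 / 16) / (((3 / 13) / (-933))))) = -3232322 / 181672205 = -0.02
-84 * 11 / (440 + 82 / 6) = -2772 / 1361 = -2.04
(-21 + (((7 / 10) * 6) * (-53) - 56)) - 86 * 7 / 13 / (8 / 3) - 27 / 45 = -82567 / 260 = -317.57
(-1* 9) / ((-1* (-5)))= -9 / 5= -1.80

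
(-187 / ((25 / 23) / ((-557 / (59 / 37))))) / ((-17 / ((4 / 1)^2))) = -83425232 / 1475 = -56559.48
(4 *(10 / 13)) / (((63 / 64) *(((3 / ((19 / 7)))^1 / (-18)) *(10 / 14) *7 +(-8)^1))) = -97280 / 258531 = -0.38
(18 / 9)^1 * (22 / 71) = 44 / 71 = 0.62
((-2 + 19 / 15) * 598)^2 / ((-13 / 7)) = -23299276 / 225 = -103552.34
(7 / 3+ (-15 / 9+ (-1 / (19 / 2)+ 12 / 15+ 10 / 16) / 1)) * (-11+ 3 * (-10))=-185689 / 2280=-81.44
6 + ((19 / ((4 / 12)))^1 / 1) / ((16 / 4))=81 / 4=20.25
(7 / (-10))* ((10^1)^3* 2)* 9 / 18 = -700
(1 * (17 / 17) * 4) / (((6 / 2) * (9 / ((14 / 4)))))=14 / 27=0.52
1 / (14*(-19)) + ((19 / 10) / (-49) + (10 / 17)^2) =408278 / 1345295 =0.30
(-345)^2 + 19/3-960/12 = 356854/3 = 118951.33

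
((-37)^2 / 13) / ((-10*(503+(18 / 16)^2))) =-43808 / 2097745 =-0.02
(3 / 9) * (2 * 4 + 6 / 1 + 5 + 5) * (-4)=-32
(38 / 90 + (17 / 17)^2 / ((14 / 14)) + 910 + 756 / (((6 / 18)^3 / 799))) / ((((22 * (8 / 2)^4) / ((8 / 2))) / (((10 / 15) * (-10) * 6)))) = -33361567 / 72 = -463355.10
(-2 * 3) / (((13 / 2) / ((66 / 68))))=-198 / 221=-0.90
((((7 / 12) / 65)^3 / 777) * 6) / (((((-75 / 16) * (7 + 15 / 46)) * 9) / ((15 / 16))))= -1127 / 66568374990000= -0.00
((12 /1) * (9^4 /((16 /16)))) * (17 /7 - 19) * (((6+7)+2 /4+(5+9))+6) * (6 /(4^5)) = -114732207 /448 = -256098.68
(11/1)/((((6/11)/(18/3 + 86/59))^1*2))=13310/177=75.20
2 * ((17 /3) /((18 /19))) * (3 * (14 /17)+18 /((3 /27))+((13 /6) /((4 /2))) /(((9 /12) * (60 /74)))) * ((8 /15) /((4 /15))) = 14498843 /3645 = 3977.73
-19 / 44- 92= -4067 / 44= -92.43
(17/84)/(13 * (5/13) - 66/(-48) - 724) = -34/120561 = -0.00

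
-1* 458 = -458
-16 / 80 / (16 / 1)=-1 / 80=-0.01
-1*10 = -10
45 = 45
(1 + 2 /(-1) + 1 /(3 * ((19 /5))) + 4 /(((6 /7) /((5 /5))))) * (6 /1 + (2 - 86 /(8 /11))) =-15729 /38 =-413.92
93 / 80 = 1.16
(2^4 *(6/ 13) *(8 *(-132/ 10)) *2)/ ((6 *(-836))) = 384/ 1235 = 0.31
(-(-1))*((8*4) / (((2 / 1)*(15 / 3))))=16 / 5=3.20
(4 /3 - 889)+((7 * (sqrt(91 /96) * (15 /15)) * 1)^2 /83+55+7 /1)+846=166475 /7968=20.89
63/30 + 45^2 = 2027.10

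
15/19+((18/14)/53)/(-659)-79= -363310825/4645291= -78.21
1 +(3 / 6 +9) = 21 / 2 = 10.50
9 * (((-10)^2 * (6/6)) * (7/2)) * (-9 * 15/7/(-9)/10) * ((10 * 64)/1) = 432000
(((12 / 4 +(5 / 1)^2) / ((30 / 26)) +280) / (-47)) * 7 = -45.32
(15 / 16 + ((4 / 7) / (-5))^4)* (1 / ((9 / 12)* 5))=22513471 / 90037500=0.25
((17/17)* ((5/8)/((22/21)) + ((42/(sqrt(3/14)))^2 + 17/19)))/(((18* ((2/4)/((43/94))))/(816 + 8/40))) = 87846135727/257184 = 341569.21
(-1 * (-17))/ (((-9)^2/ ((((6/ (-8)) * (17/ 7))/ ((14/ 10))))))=-1445/ 5292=-0.27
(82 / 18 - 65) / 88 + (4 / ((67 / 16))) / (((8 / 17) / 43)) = 86.60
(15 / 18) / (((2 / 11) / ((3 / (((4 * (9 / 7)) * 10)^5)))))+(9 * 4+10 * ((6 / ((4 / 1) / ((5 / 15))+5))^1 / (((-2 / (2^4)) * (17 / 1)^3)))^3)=101459343667367416547508604397 / 2818315099027878485114880000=36.00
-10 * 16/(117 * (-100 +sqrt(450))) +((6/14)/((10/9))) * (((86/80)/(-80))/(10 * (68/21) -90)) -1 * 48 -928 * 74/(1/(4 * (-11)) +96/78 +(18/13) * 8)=-34280133726566658773/6080293327680000 +16 * sqrt(2)/7449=-5637.90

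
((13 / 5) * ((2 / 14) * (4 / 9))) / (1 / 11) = 572 / 315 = 1.82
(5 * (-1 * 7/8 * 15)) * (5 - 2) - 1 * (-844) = 5177/8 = 647.12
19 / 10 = 1.90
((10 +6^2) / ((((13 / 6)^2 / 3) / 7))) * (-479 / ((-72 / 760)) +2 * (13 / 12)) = 175906668 / 169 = 1040867.86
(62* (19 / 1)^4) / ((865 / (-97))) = -783750494 / 865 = -906069.94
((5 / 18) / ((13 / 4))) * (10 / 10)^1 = 10 / 117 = 0.09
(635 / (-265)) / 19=-127 / 1007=-0.13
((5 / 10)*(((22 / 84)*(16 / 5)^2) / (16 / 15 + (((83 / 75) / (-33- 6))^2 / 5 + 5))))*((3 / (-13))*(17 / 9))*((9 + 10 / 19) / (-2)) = 7920198000 / 17258579681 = 0.46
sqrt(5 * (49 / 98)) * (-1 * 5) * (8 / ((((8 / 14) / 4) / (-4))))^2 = -125440 * sqrt(10) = -396676.11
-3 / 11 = -0.27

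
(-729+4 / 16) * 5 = -14575 / 4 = -3643.75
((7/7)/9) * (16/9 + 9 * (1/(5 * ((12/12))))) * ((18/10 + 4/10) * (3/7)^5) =759/60025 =0.01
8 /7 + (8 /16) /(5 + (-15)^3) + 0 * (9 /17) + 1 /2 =77503 /47180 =1.64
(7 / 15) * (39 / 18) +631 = 56881 / 90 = 632.01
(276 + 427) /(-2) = -703 /2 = -351.50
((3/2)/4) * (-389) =-1167/8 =-145.88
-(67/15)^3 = -300763/3375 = -89.11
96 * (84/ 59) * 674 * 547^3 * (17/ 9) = 1680268967492864/ 59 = 28479135042251.93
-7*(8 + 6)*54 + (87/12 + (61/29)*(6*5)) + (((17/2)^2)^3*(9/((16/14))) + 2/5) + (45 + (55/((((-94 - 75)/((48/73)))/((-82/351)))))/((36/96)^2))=2859450043081948931/964441520640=2964876.54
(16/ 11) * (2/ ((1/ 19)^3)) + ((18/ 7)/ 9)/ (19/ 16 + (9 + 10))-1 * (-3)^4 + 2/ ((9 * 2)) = 4448258392/ 223839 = 19872.58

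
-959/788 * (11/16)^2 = -116039/201728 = -0.58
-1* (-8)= 8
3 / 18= 1 / 6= 0.17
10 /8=5 /4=1.25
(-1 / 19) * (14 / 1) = -0.74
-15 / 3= -5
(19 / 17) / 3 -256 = -13037 / 51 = -255.63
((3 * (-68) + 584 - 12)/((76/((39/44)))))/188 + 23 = 904613/39292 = 23.02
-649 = -649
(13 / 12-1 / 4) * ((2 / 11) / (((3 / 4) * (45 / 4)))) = 16 / 891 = 0.02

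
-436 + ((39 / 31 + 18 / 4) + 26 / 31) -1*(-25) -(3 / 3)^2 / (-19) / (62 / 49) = -238169 / 589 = -404.36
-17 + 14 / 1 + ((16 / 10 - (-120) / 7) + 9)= 866 / 35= 24.74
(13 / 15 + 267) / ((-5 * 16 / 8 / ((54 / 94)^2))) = -488187 / 55225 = -8.84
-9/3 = -3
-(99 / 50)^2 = -9801 / 2500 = -3.92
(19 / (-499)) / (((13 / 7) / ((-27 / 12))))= 1197 / 25948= 0.05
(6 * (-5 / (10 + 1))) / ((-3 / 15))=150 / 11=13.64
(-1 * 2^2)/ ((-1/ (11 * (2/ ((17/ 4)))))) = 352/ 17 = 20.71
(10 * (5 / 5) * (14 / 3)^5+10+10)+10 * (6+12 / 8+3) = 22257.67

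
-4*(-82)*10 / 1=3280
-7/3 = -2.33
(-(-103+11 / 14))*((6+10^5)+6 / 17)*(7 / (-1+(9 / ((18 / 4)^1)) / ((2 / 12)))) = 1216427274 / 187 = 6504958.68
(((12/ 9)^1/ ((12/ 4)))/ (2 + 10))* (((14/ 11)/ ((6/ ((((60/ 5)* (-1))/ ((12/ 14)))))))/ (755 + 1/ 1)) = -7/ 48114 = -0.00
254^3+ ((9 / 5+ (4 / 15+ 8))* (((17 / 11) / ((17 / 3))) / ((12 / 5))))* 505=2163168703 / 132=16387641.69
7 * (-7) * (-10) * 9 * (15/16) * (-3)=-99225/8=-12403.12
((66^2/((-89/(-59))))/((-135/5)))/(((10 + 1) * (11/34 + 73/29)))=-2559656/747867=-3.42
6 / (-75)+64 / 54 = 1.11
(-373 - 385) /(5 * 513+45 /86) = -65188 /220635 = -0.30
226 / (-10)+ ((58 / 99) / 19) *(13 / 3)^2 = -1863967 / 84645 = -22.02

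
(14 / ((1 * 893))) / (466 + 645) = 14 / 992123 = 0.00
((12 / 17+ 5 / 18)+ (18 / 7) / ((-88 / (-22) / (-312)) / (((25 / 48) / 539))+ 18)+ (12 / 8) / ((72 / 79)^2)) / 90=1054064087 / 28463581440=0.04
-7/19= -0.37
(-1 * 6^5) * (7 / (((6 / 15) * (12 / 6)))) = -68040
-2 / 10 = -1 / 5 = -0.20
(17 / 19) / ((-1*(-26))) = 17 / 494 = 0.03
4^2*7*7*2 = 1568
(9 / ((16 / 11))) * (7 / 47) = 693 / 752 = 0.92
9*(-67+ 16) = -459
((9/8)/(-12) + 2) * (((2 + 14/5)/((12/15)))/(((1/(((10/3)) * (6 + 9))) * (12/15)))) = 22875/32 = 714.84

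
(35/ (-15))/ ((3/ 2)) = -14/ 9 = -1.56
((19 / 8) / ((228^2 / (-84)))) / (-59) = 7 / 107616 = 0.00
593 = 593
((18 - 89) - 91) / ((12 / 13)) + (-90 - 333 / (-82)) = -10719 / 41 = -261.44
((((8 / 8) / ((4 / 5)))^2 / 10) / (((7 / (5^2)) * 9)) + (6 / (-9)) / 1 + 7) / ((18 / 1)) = 12893 / 36288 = 0.36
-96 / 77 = -1.25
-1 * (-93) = 93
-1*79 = -79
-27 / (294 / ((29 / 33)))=-87 / 1078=-0.08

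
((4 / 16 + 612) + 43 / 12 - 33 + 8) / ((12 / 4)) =3545 / 18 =196.94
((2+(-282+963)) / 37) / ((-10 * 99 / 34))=-11611 / 18315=-0.63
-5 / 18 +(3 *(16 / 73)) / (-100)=-0.28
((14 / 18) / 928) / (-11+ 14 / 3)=-7 / 52896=-0.00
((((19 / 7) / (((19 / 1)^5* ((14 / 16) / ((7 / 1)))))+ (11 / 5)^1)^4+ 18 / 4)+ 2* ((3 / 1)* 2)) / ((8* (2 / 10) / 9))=311069772869242578154312764843 / 1385095667951716847204162000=224.58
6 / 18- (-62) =187 / 3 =62.33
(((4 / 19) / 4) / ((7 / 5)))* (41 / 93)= 205 / 12369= 0.02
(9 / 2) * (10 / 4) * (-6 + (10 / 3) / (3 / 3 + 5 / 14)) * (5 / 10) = -19.93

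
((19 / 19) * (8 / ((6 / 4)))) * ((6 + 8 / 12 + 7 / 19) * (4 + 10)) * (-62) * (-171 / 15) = 5569088 / 15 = 371272.53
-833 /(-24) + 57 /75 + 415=270281 /600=450.47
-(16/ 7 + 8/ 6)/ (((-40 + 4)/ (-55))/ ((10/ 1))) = -10450/ 189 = -55.29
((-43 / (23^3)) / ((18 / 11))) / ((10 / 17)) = -0.00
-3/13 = -0.23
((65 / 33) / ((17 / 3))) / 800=13 / 29920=0.00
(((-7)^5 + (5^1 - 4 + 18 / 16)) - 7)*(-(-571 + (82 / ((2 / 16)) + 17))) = 1714811.25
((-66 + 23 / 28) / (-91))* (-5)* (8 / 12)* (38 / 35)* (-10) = 25.92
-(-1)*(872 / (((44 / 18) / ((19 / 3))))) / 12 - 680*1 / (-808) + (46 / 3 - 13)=191.45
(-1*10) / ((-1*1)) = 10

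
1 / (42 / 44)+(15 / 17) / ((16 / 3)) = 6929 / 5712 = 1.21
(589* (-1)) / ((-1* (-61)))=-589 / 61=-9.66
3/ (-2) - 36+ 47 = 19/ 2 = 9.50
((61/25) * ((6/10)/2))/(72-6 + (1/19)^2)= 66063/5956750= 0.01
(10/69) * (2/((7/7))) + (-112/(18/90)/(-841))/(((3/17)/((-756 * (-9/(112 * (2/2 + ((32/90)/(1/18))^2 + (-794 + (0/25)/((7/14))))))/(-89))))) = 3164140720/10788809709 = 0.29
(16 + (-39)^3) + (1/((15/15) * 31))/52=-95596435/1612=-59303.00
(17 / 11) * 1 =17 / 11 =1.55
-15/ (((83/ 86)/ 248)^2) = -6823253760/ 6889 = -990456.34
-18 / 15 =-6 / 5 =-1.20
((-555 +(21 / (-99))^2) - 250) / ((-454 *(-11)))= -0.16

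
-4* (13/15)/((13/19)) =-76/15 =-5.07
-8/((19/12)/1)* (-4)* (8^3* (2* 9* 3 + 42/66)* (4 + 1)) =590807040/209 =2826827.94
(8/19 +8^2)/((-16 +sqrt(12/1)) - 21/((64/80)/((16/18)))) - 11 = -415105/32813 - 2754 *sqrt(3)/32813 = -12.80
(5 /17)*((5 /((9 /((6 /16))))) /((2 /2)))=25 /408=0.06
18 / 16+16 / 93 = 965 / 744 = 1.30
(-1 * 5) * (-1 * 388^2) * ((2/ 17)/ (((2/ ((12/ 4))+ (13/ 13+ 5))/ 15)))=3387240/ 17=199249.41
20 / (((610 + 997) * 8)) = 5 / 3214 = 0.00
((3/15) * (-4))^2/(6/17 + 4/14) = 1.00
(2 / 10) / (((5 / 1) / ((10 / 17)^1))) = 2 / 85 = 0.02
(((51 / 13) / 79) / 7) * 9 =459 / 7189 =0.06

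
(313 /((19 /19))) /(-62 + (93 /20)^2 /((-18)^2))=-4507200 /891839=-5.05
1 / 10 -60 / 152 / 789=2486 / 24985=0.10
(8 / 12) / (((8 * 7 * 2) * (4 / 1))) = 1 / 672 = 0.00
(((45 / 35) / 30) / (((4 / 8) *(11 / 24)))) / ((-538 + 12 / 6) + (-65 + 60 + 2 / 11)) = -8 / 23135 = -0.00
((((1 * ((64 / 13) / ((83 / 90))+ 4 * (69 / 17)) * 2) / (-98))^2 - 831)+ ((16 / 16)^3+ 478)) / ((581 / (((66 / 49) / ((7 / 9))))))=-1.05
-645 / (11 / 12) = -7740 / 11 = -703.64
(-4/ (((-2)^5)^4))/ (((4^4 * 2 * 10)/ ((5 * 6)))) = -3/ 134217728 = -0.00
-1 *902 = -902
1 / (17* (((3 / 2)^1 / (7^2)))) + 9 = 557 / 51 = 10.92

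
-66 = -66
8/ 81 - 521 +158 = -362.90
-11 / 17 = -0.65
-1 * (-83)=83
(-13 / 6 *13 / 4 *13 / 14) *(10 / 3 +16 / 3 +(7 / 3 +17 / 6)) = -182351 / 2016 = -90.45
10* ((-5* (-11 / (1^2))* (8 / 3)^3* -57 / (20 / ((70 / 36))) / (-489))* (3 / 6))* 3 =2340800 / 13203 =177.29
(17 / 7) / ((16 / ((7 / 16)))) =17 / 256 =0.07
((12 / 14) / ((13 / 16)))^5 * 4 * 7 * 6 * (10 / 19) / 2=978447237120 / 16938015367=57.77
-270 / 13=-20.77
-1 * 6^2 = -36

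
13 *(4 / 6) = 26 / 3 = 8.67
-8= -8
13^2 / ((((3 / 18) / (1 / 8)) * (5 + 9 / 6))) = 39 / 2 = 19.50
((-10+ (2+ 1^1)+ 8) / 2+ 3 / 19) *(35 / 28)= 125 / 152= 0.82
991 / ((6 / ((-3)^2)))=2973 / 2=1486.50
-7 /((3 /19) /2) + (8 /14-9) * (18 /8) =-107.63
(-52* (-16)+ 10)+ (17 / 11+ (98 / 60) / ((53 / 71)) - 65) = 13655029 / 17490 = 780.73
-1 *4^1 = -4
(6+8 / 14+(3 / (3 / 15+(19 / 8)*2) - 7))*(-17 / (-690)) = 697 / 159390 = 0.00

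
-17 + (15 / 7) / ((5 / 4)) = -107 / 7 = -15.29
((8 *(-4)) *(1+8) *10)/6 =-480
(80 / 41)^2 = 6400 / 1681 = 3.81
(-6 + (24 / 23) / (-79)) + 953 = 1720675 / 1817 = 946.99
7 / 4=1.75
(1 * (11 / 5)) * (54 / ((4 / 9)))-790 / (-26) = 38699 / 130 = 297.68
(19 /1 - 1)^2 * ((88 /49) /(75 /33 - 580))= -313632 /311395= -1.01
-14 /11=-1.27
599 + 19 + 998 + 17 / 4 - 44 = 6305 / 4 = 1576.25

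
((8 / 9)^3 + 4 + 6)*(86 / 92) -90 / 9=73 / 16767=0.00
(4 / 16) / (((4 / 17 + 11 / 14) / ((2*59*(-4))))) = -28084 / 243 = -115.57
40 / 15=8 / 3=2.67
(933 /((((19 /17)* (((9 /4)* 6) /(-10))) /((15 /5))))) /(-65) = 21148 /741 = 28.54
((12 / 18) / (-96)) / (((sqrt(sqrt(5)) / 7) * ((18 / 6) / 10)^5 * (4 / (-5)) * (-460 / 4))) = -4375 * 5^(3 / 4) / 100602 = -0.15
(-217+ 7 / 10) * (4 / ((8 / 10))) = -2163 / 2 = -1081.50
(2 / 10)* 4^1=4 / 5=0.80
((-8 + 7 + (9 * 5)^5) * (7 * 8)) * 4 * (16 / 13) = 661348796416 / 13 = 50872984339.69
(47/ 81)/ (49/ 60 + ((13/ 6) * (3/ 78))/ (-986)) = 0.71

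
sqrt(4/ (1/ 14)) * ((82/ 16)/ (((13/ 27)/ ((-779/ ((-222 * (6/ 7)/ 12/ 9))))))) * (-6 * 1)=-54328239 * sqrt(14)/ 962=-211307.34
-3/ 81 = -1/ 27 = -0.04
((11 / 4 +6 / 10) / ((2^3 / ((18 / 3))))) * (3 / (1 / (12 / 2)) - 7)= 2211 / 80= 27.64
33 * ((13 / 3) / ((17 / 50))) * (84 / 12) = 50050 / 17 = 2944.12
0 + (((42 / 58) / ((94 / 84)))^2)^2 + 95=328479203199071 / 3451305657361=95.18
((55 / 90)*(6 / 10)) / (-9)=-11 / 270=-0.04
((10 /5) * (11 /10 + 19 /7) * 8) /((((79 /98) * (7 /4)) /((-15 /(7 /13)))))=-666432 /553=-1205.12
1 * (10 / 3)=10 / 3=3.33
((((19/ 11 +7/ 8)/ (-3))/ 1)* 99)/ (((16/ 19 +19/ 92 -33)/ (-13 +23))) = 500365/ 18617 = 26.88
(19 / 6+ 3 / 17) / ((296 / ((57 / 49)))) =6479 / 493136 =0.01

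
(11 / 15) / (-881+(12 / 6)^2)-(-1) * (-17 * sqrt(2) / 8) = -17 * sqrt(2) / 8-11 / 13155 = -3.01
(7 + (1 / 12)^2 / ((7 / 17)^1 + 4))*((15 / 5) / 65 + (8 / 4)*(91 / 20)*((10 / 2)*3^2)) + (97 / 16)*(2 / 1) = 1347649399 / 468000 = 2879.59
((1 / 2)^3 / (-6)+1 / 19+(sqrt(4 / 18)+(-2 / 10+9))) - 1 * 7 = 2.30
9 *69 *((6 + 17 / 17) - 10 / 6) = 3312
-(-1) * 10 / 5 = 2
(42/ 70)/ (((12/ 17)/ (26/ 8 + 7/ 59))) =2703/ 944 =2.86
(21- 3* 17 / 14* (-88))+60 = 2811 / 7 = 401.57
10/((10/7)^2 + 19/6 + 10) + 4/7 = 38464/31297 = 1.23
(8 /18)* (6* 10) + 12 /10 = 418 /15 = 27.87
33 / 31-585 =-18102 / 31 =-583.94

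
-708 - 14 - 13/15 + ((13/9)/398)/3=-38839561/53730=-722.87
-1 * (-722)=722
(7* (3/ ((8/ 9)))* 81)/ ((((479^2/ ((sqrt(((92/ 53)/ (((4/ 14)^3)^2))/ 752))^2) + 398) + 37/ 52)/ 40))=10770509475180/ 7664409597163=1.41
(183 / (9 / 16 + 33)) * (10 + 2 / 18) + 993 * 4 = 6487708 / 1611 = 4027.13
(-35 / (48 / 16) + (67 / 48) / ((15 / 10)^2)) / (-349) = 1193 / 37692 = 0.03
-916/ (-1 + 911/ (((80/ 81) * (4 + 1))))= -366400/ 73391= -4.99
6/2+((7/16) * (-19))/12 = 443/192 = 2.31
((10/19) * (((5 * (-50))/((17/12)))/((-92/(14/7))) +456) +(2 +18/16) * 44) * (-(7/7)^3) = -5638895/14858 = -379.52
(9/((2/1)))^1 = 9/2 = 4.50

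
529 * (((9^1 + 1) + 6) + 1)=8993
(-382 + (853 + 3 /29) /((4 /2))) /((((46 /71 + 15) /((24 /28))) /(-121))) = -6054312 /20503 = -295.29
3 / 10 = 0.30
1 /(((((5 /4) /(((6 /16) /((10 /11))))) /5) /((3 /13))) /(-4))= -99 /65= -1.52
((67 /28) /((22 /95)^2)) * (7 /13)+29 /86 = 26365961 /1082224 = 24.36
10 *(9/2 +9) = 135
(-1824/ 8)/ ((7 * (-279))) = 76/ 651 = 0.12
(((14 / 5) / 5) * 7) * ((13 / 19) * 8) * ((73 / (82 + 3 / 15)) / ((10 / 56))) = 20832448 / 195225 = 106.71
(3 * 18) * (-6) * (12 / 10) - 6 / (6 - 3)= -1954 / 5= -390.80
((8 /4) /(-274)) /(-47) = 1 /6439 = 0.00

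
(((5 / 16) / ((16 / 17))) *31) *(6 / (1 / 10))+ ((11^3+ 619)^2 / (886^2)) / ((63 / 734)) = 59259032075 / 87919552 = 674.01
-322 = -322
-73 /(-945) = 73 /945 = 0.08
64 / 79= 0.81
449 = 449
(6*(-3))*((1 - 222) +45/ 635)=505044/ 127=3976.72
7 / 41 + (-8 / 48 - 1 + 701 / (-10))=-43724 / 615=-71.10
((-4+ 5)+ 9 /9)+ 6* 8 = 50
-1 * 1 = -1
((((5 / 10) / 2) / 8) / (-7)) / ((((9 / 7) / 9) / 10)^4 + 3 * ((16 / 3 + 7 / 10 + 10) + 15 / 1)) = -214375 / 4470662002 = -0.00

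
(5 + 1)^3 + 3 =219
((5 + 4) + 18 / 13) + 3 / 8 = 10.76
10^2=100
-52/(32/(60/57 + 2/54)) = -7267/4104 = -1.77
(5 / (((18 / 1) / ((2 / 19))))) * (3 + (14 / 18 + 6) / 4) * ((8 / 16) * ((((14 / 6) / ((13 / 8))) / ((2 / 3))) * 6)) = 455 / 513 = 0.89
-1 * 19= -19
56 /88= 7 /11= 0.64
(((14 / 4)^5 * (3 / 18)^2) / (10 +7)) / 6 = 16807 / 117504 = 0.14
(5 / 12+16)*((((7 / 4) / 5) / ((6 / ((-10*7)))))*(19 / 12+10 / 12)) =-279937 / 1728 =-162.00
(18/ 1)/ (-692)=-9/ 346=-0.03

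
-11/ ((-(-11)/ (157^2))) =-24649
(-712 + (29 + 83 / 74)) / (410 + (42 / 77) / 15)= -2775245 / 1668848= -1.66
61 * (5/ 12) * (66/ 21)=3355/ 42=79.88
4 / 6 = 0.67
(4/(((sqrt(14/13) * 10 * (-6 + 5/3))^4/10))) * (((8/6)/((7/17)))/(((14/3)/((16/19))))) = 5508/963701375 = 0.00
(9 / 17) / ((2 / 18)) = 4.76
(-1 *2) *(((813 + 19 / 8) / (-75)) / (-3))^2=-42549529 / 1620000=-26.27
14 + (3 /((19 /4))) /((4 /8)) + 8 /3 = 1022 /57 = 17.93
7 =7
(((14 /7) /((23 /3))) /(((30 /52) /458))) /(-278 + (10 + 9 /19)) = -34808 /44965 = -0.77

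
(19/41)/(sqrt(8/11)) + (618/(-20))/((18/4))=-103/15 + 19 * sqrt(22)/164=-6.32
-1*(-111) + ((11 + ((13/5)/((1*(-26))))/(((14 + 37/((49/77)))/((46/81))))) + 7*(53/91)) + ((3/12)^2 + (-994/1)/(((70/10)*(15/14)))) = -272038103/42541200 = -6.39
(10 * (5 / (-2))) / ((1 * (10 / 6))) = -15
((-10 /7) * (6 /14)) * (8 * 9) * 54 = -2380.41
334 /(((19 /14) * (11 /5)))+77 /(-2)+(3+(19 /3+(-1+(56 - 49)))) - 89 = -377 /1254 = -0.30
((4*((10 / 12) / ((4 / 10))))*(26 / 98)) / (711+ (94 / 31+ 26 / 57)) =191425 / 61862549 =0.00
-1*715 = -715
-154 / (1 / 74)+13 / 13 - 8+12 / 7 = -79809 / 7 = -11401.29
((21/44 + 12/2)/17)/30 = 19/1496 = 0.01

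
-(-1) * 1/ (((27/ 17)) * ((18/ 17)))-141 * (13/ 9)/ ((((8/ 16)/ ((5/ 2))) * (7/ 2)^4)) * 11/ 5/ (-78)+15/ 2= 4834439/ 583443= 8.29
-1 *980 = -980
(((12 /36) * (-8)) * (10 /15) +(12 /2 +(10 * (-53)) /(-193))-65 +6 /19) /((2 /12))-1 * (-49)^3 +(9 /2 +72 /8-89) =2579232959 /22002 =117227.20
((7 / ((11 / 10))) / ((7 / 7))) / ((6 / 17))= 595 / 33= 18.03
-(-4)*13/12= 4.33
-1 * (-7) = 7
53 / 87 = 0.61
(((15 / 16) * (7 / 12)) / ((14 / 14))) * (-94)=-1645 / 32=-51.41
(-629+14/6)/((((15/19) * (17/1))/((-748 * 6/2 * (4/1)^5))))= 321880064/3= 107293354.67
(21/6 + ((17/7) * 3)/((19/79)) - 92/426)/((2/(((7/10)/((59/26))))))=24731473/4775460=5.18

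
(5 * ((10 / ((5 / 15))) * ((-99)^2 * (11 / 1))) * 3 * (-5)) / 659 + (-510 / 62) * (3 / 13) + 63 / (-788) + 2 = -77033003349379 / 209274676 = -368095.20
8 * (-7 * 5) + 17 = -263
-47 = -47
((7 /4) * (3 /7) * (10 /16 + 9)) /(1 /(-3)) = -693 /32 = -21.66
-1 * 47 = -47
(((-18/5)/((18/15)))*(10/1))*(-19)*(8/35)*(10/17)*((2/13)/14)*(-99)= -902880/10829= -83.38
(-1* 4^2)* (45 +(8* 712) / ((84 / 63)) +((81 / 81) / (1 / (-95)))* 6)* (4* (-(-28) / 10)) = -3357312 / 5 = -671462.40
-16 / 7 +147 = 1013 / 7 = 144.71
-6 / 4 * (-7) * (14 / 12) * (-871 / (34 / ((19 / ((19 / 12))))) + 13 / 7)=-254527 / 68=-3743.04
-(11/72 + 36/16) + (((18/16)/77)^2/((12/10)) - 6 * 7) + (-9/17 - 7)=-6030009505/116113536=-51.93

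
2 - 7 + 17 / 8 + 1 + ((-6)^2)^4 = 13436913 / 8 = 1679614.12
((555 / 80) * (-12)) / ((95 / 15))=-999 / 76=-13.14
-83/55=-1.51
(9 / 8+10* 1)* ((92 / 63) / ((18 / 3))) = 2047 / 756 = 2.71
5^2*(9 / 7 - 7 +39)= 5825 / 7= 832.14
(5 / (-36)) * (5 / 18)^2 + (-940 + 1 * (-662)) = -18685853 / 11664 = -1602.01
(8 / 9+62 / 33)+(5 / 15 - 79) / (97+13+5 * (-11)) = 662 / 495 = 1.34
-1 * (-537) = 537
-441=-441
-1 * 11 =-11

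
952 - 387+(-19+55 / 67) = 546.82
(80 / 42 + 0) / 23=40 / 483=0.08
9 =9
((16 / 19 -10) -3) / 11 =-21 / 19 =-1.11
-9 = -9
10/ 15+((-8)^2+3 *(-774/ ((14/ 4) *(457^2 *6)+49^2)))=425654827/ 6582345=64.67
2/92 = 1/46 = 0.02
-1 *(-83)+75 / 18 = 523 / 6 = 87.17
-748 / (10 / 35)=-2618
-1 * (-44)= 44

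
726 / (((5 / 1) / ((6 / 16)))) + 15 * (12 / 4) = 1989 / 20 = 99.45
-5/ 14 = -0.36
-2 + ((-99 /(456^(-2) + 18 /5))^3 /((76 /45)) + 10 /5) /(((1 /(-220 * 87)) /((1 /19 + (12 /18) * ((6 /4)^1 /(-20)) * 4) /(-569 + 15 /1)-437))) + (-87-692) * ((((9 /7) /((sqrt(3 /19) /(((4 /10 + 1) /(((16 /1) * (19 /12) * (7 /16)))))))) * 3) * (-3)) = -28417738089903329854437576977525926 /275957169552519702202451 + 13284 * sqrt(57) /35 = -102978796837.32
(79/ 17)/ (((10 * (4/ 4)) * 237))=1/ 510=0.00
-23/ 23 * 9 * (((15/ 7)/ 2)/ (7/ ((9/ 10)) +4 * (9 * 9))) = -1215/ 41804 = -0.03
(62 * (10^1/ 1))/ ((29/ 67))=41540/ 29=1432.41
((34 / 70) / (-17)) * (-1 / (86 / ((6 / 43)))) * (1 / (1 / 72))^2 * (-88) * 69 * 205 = -3871701504 / 12943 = -299134.78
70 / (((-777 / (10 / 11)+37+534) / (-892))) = 624400 / 2837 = 220.09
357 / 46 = 7.76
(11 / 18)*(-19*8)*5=-4180 / 9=-464.44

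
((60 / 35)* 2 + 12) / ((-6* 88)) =-9 / 308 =-0.03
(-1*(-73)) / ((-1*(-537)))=73 / 537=0.14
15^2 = 225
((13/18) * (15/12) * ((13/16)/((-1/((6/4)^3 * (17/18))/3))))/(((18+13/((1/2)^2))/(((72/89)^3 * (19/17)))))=-2340819/39478264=-0.06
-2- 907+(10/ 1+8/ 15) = -898.47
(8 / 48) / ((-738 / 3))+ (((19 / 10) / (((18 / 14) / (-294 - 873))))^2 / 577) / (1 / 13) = 356672559163 / 5322825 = 67008.13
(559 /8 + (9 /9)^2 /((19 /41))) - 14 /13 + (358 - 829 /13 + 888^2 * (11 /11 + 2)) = 4675210441 /1976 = 2365997.19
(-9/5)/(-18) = 1/10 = 0.10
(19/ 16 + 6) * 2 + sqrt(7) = sqrt(7) + 115/ 8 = 17.02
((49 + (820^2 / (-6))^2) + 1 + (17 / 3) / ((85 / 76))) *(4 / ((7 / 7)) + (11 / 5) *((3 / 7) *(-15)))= -40125806375938 / 315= -127383512304.57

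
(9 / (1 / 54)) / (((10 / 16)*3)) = 1296 / 5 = 259.20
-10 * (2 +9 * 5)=-470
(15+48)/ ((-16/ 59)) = -3717/ 16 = -232.31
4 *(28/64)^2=49/64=0.77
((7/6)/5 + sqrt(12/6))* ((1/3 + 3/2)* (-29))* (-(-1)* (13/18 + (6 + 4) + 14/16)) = -266365* sqrt(2)/432 - 372911/2592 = -1015.85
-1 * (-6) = 6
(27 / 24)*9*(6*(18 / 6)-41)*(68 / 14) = -31671 / 28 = -1131.11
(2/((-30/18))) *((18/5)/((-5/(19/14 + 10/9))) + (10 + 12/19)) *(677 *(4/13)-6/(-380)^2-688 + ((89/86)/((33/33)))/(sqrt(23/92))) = 1702580556032271/335490837500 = 5074.89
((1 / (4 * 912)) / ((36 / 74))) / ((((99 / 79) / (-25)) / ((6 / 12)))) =-73075 / 13001472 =-0.01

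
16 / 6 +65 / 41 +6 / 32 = 8737 / 1968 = 4.44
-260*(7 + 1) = -2080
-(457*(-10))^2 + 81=-20884819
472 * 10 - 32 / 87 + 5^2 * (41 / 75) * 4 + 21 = 417191 / 87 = 4795.30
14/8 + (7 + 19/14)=283/28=10.11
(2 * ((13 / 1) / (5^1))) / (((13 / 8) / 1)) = 16 / 5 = 3.20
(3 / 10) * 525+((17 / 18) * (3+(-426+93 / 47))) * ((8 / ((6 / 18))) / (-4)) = 239069 / 94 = 2543.29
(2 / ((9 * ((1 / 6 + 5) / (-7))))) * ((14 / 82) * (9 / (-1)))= 588 / 1271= 0.46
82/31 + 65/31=147/31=4.74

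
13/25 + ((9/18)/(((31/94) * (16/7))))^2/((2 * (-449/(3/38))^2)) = 1862072481105329/3580908570675200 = 0.52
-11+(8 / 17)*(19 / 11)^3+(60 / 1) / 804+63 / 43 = -458612653 / 65188387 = -7.04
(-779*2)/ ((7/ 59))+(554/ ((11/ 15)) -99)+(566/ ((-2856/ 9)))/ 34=-2220904979/ 178024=-12475.31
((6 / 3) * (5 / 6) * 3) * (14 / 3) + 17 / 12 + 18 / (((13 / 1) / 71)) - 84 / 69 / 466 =34291513 / 278668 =123.06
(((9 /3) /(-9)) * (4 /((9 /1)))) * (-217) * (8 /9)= 6944 /243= 28.58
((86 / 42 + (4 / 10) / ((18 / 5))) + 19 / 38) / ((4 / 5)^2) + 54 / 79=770489 / 159264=4.84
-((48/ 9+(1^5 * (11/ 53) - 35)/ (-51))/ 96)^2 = -1836025/ 467597376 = -0.00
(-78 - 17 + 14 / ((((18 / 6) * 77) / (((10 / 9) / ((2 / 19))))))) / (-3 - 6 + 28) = -1475 / 297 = -4.97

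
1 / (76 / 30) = 15 / 38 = 0.39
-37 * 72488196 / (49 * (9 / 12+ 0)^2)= -4768112448 / 49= -97308417.31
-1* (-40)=40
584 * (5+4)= 5256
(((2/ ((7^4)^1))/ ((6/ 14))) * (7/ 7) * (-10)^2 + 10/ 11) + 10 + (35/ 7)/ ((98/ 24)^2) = 903520/ 79233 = 11.40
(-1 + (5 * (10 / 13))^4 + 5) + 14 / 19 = 121320490 / 542659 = 223.57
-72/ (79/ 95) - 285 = -29355/ 79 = -371.58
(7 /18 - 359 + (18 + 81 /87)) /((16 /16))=-177313 /522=-339.68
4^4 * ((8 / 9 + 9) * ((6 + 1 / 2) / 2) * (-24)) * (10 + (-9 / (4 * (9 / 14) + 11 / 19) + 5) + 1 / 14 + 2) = -24697377536 / 8799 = -2806839.13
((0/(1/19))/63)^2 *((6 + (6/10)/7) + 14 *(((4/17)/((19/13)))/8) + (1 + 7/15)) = 0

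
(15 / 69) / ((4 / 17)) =85 / 92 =0.92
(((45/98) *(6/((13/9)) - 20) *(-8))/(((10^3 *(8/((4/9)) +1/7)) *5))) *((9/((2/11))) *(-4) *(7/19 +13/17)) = -67177836/466613875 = -0.14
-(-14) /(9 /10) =140 /9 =15.56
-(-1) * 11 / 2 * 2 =11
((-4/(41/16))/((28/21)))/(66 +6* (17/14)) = -112/7011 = -0.02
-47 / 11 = -4.27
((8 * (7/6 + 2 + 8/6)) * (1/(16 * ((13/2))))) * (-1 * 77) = -693/26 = -26.65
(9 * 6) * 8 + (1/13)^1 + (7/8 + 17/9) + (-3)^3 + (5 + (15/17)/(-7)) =45969821/111384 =412.71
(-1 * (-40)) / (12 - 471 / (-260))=10400 / 3591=2.90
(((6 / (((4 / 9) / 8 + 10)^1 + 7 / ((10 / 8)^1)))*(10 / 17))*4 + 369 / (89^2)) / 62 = 0.02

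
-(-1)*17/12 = 17/12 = 1.42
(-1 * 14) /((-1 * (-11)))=-14 /11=-1.27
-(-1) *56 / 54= 28 / 27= 1.04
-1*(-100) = 100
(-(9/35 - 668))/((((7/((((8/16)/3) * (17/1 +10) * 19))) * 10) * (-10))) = -3996441/49000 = -81.56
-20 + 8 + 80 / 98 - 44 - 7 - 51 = -5546 / 49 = -113.18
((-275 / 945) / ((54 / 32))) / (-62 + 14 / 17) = 187 / 66339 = 0.00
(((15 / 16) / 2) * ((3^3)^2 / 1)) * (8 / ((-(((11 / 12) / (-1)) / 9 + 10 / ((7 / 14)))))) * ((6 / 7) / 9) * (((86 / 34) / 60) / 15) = -94041 / 2557310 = -0.04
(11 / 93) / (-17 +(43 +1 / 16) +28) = 176 / 80445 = 0.00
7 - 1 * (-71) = 78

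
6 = 6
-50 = -50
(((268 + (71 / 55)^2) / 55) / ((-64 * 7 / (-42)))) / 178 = 2447223 / 947672000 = 0.00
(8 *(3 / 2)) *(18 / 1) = 216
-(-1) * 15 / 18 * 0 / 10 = 0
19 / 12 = 1.58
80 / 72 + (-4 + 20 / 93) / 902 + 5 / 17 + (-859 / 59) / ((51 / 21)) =-52708216 / 11473317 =-4.59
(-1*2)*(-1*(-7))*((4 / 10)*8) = -224 / 5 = -44.80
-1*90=-90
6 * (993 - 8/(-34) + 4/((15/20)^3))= 920494/153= 6016.30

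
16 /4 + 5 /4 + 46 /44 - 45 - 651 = -30347 /44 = -689.70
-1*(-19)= 19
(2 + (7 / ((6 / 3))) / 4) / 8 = 23 / 64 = 0.36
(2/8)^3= 1/64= 0.02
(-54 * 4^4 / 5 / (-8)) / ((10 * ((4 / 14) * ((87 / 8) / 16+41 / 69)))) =26707968 / 281275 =94.95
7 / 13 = 0.54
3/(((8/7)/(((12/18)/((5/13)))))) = 91/20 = 4.55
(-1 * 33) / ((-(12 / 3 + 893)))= 11 / 299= 0.04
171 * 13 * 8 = 17784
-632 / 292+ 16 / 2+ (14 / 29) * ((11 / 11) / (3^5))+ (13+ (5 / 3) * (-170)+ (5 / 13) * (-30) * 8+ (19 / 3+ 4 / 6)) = -2339346418 / 6687603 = -349.80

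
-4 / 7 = -0.57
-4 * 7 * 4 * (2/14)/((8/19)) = -38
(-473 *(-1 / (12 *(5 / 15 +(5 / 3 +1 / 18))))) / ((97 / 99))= 140481 / 7178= 19.57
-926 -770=-1696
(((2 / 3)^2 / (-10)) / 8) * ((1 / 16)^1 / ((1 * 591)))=-1 / 1702080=-0.00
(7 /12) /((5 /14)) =49 /30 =1.63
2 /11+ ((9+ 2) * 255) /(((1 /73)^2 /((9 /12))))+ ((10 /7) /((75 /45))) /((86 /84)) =11210884.77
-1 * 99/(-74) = 99/74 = 1.34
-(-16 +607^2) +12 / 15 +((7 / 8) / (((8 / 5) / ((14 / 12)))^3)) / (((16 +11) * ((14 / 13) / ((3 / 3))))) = -88010609555909 / 238878720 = -368432.19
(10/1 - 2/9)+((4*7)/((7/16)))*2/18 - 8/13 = 1904/117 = 16.27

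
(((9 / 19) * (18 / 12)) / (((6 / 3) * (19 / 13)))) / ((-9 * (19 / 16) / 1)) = -156 / 6859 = -0.02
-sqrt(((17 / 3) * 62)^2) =-1054 / 3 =-351.33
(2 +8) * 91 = 910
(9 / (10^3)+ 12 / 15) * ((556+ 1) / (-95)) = -450613 / 95000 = -4.74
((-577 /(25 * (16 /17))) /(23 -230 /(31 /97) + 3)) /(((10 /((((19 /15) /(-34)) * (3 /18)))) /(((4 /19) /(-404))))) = 17887 /1563770880000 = 0.00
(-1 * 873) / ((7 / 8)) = -6984 / 7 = -997.71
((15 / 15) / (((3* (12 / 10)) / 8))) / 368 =5 / 828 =0.01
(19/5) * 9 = 171/5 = 34.20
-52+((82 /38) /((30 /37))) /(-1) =-54.66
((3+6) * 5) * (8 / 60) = 6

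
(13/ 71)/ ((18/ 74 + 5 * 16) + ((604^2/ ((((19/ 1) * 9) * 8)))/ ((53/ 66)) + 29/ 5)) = 0.00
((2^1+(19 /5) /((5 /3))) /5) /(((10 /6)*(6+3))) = 0.06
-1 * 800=-800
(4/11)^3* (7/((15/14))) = 6272/19965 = 0.31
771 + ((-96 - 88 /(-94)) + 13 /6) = 191225 /282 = 678.10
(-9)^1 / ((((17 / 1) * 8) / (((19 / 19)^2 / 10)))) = -9 / 1360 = -0.01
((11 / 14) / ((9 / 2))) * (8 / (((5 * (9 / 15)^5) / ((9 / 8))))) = 4.04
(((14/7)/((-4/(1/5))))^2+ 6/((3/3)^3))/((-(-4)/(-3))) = -4.51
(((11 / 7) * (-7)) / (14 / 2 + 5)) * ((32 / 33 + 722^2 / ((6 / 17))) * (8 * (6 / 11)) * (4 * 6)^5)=-517465304727552 / 11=-47042300429777.45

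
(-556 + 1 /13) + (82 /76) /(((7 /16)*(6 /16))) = -2849461 /5187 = -549.35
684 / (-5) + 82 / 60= -4063 / 30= -135.43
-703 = -703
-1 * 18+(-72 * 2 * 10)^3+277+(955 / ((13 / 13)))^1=-2985982786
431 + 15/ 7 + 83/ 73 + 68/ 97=21560697/ 49567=434.98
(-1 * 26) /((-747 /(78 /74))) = 338 /9213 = 0.04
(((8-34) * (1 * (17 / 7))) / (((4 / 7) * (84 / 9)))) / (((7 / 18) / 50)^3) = -60415875000 / 2401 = -25162796.75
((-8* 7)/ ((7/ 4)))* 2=-64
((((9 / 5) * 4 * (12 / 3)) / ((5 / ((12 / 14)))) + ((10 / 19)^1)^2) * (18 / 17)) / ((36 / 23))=3788146 / 1073975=3.53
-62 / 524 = -31 / 262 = -0.12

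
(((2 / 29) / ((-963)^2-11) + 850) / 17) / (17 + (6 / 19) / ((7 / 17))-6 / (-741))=19761929429879 / 7025371626551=2.81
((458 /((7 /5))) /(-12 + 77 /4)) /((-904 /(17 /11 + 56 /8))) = -107630 /252329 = -0.43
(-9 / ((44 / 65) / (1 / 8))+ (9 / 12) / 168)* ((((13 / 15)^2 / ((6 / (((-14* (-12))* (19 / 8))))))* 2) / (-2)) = 3278431 / 39600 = 82.79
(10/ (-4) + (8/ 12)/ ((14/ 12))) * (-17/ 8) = 4.10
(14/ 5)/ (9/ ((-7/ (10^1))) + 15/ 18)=-588/ 2525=-0.23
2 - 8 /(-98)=102 /49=2.08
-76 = -76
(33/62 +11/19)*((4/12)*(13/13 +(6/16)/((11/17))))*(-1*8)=-16541/3534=-4.68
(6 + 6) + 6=18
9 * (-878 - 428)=-11754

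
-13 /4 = -3.25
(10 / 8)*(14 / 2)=35 / 4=8.75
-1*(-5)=5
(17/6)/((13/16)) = 136/39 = 3.49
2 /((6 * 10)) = 1 /30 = 0.03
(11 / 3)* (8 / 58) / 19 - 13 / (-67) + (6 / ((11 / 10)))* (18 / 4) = 30171577 / 1218261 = 24.77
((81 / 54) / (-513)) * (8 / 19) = -4 / 3249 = -0.00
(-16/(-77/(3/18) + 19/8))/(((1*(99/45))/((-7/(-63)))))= 640/364023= 0.00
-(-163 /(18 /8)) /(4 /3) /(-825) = -163 /2475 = -0.07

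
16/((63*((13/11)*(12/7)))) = 44/351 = 0.13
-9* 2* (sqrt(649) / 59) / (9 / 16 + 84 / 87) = -5.09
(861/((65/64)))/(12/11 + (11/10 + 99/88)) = 4849152/18967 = 255.66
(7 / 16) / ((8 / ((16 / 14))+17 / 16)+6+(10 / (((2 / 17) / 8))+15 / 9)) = 21 / 33395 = 0.00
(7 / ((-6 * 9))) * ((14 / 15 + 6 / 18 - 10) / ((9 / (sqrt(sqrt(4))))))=917 * sqrt(2) / 7290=0.18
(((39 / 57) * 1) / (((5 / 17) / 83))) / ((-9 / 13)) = -238459 / 855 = -278.90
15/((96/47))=235/32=7.34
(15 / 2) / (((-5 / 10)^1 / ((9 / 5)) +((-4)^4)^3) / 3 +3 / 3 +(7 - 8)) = 405 / 301989883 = 0.00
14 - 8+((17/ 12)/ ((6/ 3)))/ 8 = 1169/ 192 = 6.09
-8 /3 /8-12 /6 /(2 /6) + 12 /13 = -211 /39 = -5.41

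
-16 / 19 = -0.84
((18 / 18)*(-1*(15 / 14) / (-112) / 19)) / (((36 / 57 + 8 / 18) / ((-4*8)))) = -135 / 9016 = -0.01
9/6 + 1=5/2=2.50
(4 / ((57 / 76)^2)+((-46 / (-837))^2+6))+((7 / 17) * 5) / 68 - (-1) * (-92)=-63861813149 / 809857764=-78.86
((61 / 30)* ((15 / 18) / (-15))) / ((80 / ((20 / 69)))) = -61 / 149040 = -0.00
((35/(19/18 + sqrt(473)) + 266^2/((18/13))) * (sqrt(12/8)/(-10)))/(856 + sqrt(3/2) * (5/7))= 98 * sqrt(6) * (-295659 * sqrt(473) - 312287)/(45 * (19 + 18 * sqrt(473)) * (5 * sqrt(6) + 11984))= -7.30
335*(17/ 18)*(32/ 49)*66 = 2004640/ 147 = 13637.01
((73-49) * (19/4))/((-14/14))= -114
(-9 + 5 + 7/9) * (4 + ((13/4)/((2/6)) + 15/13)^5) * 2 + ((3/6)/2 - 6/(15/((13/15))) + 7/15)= -42487816200715043/42772953600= -993333.70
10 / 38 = 5 / 19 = 0.26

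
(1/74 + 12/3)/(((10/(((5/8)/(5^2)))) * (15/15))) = 297/29600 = 0.01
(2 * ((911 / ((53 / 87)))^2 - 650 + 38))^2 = 157751235764698197924 / 7890481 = 19992600674749.51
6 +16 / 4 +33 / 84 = 291 / 28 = 10.39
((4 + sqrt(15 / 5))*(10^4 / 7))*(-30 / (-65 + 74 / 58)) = 362500*sqrt(3) / 539 + 1450000 / 539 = 3855.04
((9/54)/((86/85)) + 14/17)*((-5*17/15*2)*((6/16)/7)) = -8669/14448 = -0.60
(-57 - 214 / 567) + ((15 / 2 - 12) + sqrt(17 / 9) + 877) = sqrt(17) / 3 + 924349 / 1134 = 816.50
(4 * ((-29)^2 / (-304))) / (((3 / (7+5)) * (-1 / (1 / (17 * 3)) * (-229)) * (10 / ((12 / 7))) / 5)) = -1682 / 517769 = -0.00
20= 20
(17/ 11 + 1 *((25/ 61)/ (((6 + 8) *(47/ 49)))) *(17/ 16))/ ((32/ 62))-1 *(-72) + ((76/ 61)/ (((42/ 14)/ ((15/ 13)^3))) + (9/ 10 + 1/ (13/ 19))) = 13845236595811/ 177374179840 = 78.06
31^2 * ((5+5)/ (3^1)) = 3203.33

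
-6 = -6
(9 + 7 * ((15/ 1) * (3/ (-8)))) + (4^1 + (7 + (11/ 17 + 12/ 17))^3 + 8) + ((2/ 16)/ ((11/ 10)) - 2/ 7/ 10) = 8542163011/ 15132040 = 564.51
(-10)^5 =-100000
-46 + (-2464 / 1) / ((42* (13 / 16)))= -4610 / 39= -118.21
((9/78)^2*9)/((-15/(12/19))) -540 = -8669781/16055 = -540.01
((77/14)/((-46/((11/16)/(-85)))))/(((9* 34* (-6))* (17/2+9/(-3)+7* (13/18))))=-0.00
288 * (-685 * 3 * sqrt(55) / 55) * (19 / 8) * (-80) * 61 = 1371885120 * sqrt(55) / 11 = 924924759.22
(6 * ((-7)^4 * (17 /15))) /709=81634 /3545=23.03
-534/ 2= -267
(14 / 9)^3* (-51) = -46648 / 243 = -191.97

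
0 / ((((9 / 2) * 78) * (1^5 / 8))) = 0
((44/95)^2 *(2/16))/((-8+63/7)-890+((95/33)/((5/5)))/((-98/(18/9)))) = -195657/6487206100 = -0.00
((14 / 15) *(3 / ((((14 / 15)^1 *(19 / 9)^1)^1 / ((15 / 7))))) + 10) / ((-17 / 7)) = -1735 / 323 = -5.37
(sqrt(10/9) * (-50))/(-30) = 1.76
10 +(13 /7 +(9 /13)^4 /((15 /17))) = 12113068 /999635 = 12.12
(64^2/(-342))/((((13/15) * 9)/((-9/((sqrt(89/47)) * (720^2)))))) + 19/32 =8 * sqrt(4183)/26709345 + 19/32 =0.59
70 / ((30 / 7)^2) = 343 / 90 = 3.81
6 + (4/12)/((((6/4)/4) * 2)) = 58/9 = 6.44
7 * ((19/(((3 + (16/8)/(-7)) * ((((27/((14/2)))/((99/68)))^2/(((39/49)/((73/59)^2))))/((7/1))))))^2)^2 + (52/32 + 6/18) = 36333977185112374943388335121689335/29863396569178048095069431463936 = 1216.67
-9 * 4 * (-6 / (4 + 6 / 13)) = 1404 / 29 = 48.41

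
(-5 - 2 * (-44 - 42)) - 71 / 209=34832 / 209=166.66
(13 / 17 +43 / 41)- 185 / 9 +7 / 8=-17.87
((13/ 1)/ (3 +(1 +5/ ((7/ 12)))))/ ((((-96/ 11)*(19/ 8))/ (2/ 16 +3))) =-2275/ 14592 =-0.16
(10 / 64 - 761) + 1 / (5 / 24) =-120967 / 160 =-756.04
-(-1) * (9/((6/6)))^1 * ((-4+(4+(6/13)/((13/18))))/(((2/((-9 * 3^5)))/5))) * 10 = -53144100/169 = -314462.13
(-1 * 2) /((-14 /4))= 4 /7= 0.57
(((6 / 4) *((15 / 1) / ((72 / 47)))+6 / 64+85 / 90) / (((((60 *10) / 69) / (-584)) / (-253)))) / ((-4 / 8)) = -1923860323 / 3600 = -534405.65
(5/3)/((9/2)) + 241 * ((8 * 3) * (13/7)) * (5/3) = 3383710/189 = 17903.23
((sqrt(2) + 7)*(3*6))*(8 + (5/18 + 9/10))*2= 1652*sqrt(2)/5 + 11564/5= 2780.06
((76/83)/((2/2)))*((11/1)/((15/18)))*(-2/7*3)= -10.36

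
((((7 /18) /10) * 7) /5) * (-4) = -49 /225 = -0.22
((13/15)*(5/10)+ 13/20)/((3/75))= 325/12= 27.08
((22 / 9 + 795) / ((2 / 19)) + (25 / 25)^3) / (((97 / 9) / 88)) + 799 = 62662.55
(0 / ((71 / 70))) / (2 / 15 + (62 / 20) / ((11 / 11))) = 0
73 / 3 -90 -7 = -218 / 3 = -72.67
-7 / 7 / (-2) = 1 / 2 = 0.50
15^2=225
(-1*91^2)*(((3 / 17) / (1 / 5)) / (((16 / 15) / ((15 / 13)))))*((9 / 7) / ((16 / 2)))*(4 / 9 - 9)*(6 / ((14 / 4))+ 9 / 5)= 83108025 / 2176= 38193.03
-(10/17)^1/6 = -5/51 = -0.10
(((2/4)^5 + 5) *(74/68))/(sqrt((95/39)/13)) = 77441 *sqrt(285)/103360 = 12.65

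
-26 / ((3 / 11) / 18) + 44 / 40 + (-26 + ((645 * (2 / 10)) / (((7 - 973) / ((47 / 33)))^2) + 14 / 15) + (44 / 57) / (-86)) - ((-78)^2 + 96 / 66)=-10828321569229519 / 1383735040380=-7825.43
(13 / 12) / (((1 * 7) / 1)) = 13 / 84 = 0.15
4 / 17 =0.24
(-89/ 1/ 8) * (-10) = 445/ 4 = 111.25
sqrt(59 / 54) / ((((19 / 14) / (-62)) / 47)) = -2244.36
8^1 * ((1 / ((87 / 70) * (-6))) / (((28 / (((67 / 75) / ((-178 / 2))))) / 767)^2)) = -2640829321 / 32561250750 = -0.08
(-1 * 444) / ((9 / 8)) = -1184 / 3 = -394.67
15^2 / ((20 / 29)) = 1305 / 4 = 326.25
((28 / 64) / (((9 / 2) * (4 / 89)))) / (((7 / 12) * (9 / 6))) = 89 / 36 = 2.47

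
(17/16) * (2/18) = 17/144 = 0.12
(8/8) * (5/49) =5/49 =0.10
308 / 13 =23.69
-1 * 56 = -56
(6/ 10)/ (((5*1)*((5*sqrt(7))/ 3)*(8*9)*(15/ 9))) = 3*sqrt(7)/ 35000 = 0.00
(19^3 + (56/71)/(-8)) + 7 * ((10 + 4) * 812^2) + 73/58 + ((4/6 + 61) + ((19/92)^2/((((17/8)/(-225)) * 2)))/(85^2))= 4149776275068499357/64215523716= 64622633.83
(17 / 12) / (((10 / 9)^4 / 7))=260253 / 40000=6.51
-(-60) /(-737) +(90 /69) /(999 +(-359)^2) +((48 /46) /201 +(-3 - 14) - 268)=-62762260865 /220159588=-285.08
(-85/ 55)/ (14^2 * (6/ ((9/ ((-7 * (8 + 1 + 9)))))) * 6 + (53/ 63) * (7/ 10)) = 90/ 5752681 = 0.00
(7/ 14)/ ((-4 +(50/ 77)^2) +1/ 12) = -35574/ 248663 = -0.14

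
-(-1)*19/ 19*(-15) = -15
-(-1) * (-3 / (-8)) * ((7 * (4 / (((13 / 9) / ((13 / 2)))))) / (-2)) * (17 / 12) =-1071 / 32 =-33.47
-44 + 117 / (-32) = -1525 / 32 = -47.66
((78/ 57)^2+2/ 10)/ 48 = 1247/ 28880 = 0.04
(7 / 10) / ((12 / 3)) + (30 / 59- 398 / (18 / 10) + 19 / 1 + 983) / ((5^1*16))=105589 / 10620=9.94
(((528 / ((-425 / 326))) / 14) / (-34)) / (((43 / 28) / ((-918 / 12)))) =-774576 / 18275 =-42.38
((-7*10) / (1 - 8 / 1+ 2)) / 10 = 7 / 5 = 1.40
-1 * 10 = -10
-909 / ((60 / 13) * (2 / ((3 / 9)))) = -1313 / 40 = -32.82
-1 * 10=-10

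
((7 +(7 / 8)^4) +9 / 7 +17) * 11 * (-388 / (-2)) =791499533 / 14336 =55210.63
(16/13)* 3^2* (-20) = -221.54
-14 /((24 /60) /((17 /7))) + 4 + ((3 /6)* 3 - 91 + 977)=1613 /2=806.50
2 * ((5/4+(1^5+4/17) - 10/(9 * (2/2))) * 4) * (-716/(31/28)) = -33720736/4743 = -7109.58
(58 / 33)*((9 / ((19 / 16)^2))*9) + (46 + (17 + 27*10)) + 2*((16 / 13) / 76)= 22403779 / 51623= 433.99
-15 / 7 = -2.14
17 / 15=1.13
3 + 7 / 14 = 7 / 2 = 3.50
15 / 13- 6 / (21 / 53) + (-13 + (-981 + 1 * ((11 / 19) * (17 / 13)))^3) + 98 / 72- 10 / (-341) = -1219682878273594053667 / 1294928470836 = -941892085.74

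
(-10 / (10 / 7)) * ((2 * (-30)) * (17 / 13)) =7140 / 13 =549.23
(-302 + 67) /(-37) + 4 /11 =2733 /407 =6.71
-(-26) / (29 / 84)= 2184 / 29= 75.31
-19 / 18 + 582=10457 / 18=580.94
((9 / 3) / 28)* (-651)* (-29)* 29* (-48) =-2815668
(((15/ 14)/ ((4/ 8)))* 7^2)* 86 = 9030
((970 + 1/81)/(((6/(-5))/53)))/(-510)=4164263/49572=84.00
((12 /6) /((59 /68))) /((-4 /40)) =-1360 /59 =-23.05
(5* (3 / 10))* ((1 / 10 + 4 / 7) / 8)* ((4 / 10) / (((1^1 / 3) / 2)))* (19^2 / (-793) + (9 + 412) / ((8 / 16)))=254.27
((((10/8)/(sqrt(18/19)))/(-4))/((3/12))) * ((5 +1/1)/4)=-1.93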